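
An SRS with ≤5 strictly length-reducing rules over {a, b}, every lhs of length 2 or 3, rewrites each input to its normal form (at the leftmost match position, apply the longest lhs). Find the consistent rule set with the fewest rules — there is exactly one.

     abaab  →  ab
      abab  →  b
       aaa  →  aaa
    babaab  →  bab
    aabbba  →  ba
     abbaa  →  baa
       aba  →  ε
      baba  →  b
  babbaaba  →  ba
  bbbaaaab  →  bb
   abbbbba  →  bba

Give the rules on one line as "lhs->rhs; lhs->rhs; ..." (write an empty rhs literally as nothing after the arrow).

aab->b; aba->; abb->b; bbb->b

  | abaab => ab
  | abab => b
  | aaa
  | babaab => bab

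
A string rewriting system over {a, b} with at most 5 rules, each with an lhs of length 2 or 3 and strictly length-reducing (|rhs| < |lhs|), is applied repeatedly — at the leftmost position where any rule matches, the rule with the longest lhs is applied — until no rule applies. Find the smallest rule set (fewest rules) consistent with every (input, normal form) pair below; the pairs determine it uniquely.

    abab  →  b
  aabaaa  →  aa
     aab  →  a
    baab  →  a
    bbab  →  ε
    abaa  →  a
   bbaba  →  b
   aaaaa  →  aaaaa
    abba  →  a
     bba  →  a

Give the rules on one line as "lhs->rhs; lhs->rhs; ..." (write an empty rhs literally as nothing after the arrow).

  | abab => bbb => bb => b
  | aabaaa => abbaa => baa => aa
  | aab => a
  | baab => aab => a

ab->; aba->bb; ba->a; bb->b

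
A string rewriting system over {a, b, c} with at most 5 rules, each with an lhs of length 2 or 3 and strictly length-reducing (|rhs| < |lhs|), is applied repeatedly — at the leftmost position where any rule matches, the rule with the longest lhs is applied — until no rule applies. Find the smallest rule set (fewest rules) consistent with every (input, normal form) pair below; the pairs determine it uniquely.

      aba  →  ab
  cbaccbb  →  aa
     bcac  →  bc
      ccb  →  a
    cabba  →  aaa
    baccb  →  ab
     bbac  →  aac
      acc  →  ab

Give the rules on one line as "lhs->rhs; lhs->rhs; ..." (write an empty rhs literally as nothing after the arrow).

ba->b; bb->a; ca->a; cc->b

  | aba => ab
  | cbaccbb => cbccbb => cbbbb => cabb => abb => aa
  | bcac => bac => bc
  | ccb => bb => a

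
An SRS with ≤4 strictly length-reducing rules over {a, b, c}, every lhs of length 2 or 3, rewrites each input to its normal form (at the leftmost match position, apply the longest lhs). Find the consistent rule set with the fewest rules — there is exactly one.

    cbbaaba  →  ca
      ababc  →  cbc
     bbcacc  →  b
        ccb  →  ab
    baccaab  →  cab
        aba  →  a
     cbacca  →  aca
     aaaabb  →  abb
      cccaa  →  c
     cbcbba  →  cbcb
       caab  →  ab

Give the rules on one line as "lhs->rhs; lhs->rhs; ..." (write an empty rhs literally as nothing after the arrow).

  | cbbaaba => cbaba => caba => ca
  | ababc => aabc => cbc
  | bbcacc => bbcaa => bbcc => bba => b
  | ccb => ab

aa->c; ba->; bab->ab; cc->a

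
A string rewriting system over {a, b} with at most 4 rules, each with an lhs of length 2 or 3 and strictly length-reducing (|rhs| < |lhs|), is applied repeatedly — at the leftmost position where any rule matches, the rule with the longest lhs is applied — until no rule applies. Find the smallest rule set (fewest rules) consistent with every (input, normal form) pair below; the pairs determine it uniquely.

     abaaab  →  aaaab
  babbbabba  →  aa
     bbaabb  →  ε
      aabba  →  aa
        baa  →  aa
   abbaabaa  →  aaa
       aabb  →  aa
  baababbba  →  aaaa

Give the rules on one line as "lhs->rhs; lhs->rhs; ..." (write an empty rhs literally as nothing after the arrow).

ba->a; bb->; bba->bb

  | abaaab => aaaab
  | babbbabba => abbbabba => ababba => aabba => aabb => aa
  | bbaabb => bbabb => bbbb => bb => ε
  | aabba => aabb => aa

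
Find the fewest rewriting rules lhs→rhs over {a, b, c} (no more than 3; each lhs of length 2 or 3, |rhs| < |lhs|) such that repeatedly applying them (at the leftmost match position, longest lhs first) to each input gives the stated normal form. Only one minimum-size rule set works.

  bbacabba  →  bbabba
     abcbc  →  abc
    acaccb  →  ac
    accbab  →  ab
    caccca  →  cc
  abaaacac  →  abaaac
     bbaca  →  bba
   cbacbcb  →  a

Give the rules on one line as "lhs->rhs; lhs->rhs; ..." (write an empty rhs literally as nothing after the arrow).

  | bbacabba => bbabba
  | abcbc => abc
  | acaccb => accb => ac
  | accbab => acab => ab

ca->; cb->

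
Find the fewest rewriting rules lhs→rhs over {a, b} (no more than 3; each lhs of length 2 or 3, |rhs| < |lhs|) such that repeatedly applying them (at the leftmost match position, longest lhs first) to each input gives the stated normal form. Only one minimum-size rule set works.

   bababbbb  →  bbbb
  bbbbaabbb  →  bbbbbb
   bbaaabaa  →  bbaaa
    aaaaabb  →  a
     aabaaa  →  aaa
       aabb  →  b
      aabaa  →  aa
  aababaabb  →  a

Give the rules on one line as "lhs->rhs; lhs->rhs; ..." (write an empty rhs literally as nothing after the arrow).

  | bababbbb => baabbbb => bbbb
  | bbbbaabbb => bbbbbb
  | bbaaabaa => bbaaa
  | aaaaabb => aaab => a

aab->; ab->a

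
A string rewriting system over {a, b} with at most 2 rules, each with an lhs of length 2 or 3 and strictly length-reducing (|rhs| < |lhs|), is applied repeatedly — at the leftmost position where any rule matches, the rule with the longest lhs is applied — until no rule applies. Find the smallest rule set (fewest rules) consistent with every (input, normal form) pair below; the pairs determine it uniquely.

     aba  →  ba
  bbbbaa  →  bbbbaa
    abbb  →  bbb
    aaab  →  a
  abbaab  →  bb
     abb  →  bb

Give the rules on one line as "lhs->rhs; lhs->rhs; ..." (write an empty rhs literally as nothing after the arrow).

aab->; ab->b

  | aba => ba
  | bbbbaa
  | abbb => bbb
  | aaab => a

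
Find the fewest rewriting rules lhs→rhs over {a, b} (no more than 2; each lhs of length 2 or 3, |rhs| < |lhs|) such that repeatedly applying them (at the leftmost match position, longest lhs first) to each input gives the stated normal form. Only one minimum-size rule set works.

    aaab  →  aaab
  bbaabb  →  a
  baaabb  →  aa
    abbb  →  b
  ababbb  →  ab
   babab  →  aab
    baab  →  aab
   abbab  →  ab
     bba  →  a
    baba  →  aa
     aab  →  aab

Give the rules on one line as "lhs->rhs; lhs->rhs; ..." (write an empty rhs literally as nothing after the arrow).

  | aaab
  | bbaabb => baabb => aabb => a
  | baaabb => aaabb => aa
  | abbb => b

abb->; ba->a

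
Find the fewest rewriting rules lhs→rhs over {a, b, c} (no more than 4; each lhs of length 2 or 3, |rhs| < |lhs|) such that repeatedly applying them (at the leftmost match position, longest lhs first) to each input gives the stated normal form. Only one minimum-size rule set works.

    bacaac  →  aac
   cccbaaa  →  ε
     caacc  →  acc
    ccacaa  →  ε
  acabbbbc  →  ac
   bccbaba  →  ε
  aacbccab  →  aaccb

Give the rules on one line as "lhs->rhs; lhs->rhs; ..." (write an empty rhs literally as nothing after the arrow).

ba->a; bc->c; ca->

  | bacaac => acaac => aac
  | cccbaaa => cccaaa => ccaa => ca => ε
  | caacc => acc
  | ccacaa => ccaa => ca => ε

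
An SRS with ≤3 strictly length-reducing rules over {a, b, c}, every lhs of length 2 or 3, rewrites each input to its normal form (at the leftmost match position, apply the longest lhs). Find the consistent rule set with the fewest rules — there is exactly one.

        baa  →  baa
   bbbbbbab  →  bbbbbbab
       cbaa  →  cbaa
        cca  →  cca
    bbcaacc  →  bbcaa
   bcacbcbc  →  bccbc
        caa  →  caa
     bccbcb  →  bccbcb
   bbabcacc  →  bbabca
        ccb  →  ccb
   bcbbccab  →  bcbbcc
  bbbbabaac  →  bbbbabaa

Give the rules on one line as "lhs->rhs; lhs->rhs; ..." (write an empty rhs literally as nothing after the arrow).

ac->a; cab->c

  | baa
  | bbbbbbab
  | cbaa
  | cca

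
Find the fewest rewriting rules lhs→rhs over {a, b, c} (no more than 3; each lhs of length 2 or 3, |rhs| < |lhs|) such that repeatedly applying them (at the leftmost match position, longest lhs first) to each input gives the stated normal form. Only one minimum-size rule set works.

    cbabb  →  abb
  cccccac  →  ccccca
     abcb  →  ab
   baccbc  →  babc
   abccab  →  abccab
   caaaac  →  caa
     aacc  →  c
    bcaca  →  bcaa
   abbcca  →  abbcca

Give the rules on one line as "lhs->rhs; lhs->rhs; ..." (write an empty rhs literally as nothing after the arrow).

  | cbabb => abb
  | cccccac => ccccca
  | abcb => ab
  | baccbc => bacbc => babc

aac->; ac->a; cb->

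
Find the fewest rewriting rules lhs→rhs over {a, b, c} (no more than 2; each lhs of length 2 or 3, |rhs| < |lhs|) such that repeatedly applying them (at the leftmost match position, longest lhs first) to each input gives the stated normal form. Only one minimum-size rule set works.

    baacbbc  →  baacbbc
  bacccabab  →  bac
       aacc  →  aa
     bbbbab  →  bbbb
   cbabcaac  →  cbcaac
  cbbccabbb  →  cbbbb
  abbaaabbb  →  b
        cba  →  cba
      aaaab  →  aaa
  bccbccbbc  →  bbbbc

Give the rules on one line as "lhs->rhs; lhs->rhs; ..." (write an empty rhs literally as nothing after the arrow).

  | baacbbc
  | bacccabab => bacabab => bacab => bac
  | aacc => aa
  | bbbbab => bbbb

ab->; cc->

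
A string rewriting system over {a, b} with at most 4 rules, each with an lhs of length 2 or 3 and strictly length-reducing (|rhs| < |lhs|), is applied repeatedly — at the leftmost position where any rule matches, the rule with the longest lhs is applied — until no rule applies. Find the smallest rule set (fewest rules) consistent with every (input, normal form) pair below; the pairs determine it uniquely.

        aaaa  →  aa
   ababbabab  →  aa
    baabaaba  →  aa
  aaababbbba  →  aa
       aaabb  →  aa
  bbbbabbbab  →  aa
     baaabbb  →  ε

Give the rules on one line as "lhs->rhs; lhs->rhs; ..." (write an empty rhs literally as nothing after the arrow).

aaa->aa; ab->a; ba->b; bb->

  | aaaa => aaa => aa
  | ababbabab => aabbabab => aababab => aaabab => aabab => aaab => aab => aa
  | baabaaba => babaaba => bbaaba => aaba => aaa => aa
  | aaababbbba => aababbbba => aaabbbba => aabbbba => aabbba => aabba => aaba => aaa => aa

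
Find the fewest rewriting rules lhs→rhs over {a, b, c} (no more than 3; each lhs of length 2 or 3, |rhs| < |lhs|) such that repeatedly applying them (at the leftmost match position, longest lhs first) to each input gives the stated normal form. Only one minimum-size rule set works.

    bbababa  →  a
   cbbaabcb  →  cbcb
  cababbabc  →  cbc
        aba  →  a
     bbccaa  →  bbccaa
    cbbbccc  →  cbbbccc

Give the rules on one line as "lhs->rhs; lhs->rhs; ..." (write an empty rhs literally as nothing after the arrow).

  | bbababa => bababa => ababa => baba => aba => ba => a
  | cbbaabcb => cbaabcb => caabcb => cabcb => cbcb
  | cababbabc => cbabbabc => cabbabc => cbbabc => cbabc => cabc => cbc
  | aba => ba => a

ab->b; ba->a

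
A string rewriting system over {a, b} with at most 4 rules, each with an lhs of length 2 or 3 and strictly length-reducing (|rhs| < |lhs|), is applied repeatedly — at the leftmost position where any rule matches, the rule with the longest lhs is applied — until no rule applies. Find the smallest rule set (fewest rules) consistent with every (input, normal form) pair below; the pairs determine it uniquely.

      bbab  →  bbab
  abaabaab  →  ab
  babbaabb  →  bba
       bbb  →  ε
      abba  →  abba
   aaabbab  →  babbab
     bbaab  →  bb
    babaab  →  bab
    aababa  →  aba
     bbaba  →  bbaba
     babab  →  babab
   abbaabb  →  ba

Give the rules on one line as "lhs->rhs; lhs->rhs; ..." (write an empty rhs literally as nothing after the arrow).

  | bbab
  | abaabaab => abaab => ab
  | babbaabb => babbb => baaa => bba
  | bbb => aa => ε

aa->; aaa->ba; aab->; bbb->aa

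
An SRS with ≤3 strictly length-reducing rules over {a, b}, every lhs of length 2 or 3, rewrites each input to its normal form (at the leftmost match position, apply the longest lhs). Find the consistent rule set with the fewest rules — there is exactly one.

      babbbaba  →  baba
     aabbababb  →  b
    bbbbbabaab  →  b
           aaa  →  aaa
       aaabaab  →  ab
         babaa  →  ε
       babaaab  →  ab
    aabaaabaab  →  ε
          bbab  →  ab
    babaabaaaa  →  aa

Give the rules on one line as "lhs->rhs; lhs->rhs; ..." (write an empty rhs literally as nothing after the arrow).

abb->b; baa->bb; bb->

  | babbbaba => bbbaba => baba
  | aabbababb => abababb => ababb => abb => b
  | bbbbbabaab => bbbabaab => babaab => babbb => bbb => b
  | aaa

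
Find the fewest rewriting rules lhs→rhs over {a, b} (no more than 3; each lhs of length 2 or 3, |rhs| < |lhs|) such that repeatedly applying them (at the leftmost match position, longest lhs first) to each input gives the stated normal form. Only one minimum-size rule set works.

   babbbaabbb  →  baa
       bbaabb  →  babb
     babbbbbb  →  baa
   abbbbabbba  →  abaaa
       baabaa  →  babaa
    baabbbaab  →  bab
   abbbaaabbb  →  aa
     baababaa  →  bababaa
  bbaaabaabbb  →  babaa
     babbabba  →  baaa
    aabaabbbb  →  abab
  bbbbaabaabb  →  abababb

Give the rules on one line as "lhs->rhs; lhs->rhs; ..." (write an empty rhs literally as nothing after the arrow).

aab->ab; bba->b; bbb->a

  | babbbaabbb => baaaabbb => baaabbb => baabbb => babbb => baa
  | bbaabb => babb
  | babbbbbb => baabbb => babbb => baa
  | abbbbabbba => aababbba => ababbba => abaaa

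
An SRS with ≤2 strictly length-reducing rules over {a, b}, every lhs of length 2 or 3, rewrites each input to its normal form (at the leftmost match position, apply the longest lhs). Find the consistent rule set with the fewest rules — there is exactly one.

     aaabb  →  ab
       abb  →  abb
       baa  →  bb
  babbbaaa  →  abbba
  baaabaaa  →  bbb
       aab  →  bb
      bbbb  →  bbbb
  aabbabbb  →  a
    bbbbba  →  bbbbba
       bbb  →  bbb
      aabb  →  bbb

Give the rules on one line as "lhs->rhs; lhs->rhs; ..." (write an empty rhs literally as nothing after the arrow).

  | aaabb => babb => ab
  | abb
  | baa => bb
  | babbbaaa => abbaaa => abbba

aa->b; bab->a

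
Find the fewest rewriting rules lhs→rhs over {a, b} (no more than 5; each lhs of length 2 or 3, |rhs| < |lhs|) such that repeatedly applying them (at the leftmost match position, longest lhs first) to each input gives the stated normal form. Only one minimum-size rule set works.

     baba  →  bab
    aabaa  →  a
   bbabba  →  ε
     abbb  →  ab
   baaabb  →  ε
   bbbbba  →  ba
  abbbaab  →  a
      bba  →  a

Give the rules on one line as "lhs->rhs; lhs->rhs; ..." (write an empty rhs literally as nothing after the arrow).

aa->; aba->ab; baa->a; bb->

  | baba => bab
  | aabaa => baa => a
  | bbabba => abba => aa => ε
  | abbb => ab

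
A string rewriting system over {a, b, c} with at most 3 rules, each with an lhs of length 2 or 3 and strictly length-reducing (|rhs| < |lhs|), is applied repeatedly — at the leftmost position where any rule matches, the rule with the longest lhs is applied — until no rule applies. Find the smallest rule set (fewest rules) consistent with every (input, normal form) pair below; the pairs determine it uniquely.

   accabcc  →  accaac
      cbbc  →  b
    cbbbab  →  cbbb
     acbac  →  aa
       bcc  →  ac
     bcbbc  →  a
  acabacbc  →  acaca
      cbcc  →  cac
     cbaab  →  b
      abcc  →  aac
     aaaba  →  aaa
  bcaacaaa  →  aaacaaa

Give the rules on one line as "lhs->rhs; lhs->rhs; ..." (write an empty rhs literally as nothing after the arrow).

  | accabcc => accaac
  | cbbc => cba => b
  | cbbbab => cbbb
  | acbac => abc => aa

ba->; bc->a; cba->b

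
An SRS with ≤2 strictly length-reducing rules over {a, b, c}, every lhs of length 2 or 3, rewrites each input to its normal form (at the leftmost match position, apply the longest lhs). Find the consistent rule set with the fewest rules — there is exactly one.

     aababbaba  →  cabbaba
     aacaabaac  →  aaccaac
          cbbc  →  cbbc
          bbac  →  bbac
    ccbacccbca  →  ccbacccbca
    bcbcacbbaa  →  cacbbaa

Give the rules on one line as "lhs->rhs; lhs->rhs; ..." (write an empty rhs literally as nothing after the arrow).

  | aababbaba => cabbaba
  | aacaabaac => aaccaac
  | cbbc
  | bbac

aab->c; bcb->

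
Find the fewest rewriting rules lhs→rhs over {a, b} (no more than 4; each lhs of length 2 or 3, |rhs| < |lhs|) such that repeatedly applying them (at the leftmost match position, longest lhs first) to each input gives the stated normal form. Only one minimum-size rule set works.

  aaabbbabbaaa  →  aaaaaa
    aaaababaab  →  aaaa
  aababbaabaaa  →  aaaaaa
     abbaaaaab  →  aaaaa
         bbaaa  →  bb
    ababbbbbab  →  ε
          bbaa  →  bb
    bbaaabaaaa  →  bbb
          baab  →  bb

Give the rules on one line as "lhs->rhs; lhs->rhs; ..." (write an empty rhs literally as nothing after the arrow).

  | aaabbbabbaaa => aaababbaaa => aaabbaaa => aaaaaa
  | aaaababaab => aaaabaab => aaaaab => aaaa
  | aababbaabaaa => aabbaabaaa => aaaabaaa => aaaaaa
  | abbaaaaab => aaaaaab => aaaaa

ab->; abb->a; ba->b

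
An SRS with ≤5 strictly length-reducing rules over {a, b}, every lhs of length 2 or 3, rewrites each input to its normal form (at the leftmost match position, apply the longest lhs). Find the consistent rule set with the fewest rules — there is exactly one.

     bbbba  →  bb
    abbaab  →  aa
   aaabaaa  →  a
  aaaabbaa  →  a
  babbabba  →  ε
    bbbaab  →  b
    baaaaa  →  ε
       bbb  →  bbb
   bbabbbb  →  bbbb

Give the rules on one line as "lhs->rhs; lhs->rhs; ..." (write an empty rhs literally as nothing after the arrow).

  | bbbba => bb
  | abbaab => aab => aa
  | aaabaaa => bbbaaa => baa => a
  | aaaabbaa => bbabbaa => bbaa => a

aaa->bb; aab->aa; ba->; bba->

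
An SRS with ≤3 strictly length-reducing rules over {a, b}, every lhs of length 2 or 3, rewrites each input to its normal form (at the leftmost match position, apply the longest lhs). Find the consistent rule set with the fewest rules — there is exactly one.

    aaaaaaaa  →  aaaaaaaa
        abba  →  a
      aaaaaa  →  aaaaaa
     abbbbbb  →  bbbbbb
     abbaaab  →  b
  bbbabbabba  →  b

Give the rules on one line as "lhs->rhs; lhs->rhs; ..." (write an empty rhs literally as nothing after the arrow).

ab->b; ba->b; bba->a

  | aaaaaaaa
  | abba => bba => a
  | aaaaaa
  | abbbbbb => bbbbbb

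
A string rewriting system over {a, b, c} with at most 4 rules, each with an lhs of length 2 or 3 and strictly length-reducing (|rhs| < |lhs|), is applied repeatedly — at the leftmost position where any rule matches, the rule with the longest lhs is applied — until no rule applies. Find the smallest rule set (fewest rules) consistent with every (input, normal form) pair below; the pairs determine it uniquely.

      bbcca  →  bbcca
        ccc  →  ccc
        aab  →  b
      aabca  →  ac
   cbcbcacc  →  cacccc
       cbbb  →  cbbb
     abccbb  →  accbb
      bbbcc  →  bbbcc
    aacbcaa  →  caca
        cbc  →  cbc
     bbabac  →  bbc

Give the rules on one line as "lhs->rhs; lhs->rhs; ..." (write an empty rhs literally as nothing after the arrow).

  | bbcca
  | ccc
  | aab => b
  | aabca => bca => ac

aa->; ab->a; bca->ac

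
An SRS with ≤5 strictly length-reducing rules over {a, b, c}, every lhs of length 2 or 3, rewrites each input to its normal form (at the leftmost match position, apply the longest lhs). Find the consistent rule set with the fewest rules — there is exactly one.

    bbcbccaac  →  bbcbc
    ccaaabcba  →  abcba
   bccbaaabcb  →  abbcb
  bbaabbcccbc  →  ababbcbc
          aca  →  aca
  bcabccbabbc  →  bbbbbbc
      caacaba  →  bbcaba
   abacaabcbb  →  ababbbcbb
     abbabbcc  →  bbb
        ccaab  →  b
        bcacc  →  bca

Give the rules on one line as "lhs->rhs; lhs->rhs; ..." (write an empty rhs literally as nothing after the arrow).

aa->; bba->ab; caa->bb; cc->

  | bbcbccaac => bbcbaac => bbcbc
  | ccaaabcba => aaabcba => abcba
  | bccbaaabcb => bbaaabcb => abaabcb => abbcb
  | bbaabbcccbc => ababbcccbc => ababbcbc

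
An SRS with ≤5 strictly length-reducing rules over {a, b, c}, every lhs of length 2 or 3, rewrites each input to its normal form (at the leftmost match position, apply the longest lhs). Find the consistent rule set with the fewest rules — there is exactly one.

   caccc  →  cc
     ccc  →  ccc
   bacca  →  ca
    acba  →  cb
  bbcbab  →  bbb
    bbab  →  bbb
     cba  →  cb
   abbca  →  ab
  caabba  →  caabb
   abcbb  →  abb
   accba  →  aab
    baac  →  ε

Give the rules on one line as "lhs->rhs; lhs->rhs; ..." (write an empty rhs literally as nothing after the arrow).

  | caccc => caac => cac => cc
  | ccc
  | bacca => bcca => ca
  | acba => cba => cb

ac->c; acc->aa; ba->b; bc->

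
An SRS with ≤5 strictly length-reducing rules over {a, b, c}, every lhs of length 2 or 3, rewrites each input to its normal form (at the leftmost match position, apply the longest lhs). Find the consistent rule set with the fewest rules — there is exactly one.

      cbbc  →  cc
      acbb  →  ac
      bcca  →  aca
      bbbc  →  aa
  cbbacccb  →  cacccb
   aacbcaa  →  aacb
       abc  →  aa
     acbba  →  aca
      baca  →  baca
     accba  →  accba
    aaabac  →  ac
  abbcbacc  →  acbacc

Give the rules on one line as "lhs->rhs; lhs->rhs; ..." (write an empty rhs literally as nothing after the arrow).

aaa->b; bb->; bbb->ab; bc->a

  | cbbc => cc
  | acbb => ac
  | bcca => aca
  | bbbc => abc => aa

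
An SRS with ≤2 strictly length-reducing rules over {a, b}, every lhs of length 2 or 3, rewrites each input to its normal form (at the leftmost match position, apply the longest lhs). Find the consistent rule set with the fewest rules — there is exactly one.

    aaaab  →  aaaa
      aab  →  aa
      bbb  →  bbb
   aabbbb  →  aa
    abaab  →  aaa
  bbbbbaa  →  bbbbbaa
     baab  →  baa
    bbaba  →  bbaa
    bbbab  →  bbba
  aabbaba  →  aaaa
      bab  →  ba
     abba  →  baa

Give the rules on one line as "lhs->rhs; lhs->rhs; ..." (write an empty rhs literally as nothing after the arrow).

  | aaaab => aaaa
  | aab => aa
  | bbb
  | aabbbb => ababb => aabb => aba => aa

ab->a; abb->ba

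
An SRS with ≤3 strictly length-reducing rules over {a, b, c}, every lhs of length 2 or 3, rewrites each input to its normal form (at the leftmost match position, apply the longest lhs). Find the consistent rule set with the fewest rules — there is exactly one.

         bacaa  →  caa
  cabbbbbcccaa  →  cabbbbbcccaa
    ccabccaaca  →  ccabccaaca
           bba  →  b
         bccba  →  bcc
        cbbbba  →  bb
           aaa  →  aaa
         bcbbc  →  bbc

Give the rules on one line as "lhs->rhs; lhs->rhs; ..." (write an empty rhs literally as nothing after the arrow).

ba->; cbb->b

  | bacaa => caa
  | cabbbbbcccaa
  | ccabccaaca
  | bba => b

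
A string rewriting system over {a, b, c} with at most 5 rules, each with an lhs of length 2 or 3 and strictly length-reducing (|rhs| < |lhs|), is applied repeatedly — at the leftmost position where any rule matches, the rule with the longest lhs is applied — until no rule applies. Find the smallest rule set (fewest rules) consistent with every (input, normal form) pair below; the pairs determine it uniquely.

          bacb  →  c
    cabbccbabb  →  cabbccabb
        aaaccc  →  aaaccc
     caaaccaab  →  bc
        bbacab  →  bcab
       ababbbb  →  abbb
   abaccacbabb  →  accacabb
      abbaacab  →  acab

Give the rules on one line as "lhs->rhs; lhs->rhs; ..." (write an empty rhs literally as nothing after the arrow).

  | bacb => cb => c
  | cabbccbabb => cabbccabb
  | aaaccc
  | caaaccaab => bbaccaab => bccaab => bcbbb => bcbb => bcb => bc

ba->; bab->; caa->bb; cb->c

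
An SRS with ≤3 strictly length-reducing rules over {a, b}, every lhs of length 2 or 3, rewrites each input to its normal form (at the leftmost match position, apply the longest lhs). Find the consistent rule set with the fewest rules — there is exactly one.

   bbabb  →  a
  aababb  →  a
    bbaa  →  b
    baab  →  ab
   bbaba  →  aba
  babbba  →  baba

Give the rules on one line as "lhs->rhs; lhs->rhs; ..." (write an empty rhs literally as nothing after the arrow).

aa->b; baa->a; bb->

  | bbabb => abb => a
  | aababb => bbabb => abb => a
  | bbaa => aa => b
  | baab => ab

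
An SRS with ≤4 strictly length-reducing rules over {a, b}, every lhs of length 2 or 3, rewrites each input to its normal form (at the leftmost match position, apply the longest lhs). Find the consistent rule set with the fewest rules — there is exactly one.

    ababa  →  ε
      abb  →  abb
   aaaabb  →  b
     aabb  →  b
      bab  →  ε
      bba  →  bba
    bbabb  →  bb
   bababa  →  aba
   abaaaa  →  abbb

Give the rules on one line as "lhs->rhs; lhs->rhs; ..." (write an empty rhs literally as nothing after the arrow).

  | ababa => aa => ε
  | abb
  | aaaabb => aabb => b
  | aabb => b

aa->; aab->; baa->bb; bab->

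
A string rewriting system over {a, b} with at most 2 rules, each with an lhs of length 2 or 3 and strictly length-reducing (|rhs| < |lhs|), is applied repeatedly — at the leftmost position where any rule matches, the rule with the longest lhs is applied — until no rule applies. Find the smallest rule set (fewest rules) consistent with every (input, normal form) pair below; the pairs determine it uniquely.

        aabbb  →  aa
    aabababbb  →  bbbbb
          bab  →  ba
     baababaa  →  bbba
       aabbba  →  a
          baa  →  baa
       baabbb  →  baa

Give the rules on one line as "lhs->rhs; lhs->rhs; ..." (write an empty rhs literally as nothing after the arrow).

  | aabbb => aabb => aab => aa
  | aabababbb => abbbabbb => abbabbb => ababbb => bbbbb
  | bab => ba
  | baababaa => babbbaa => babbaa => babaa => bbba

ab->a; aba->bb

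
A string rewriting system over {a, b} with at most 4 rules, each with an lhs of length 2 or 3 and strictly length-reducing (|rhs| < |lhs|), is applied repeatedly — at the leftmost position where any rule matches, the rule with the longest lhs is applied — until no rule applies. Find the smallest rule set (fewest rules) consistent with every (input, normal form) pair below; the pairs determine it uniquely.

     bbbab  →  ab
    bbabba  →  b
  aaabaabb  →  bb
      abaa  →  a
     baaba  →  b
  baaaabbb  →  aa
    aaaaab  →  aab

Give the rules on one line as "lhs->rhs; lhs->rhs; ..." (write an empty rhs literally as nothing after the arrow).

  | bbbab => ab
  | bbabba => bbbba => ba => b
  | aaabaabb => baabb => bb
  | abaa => a

aaa->; ba->b; baa->; bbb->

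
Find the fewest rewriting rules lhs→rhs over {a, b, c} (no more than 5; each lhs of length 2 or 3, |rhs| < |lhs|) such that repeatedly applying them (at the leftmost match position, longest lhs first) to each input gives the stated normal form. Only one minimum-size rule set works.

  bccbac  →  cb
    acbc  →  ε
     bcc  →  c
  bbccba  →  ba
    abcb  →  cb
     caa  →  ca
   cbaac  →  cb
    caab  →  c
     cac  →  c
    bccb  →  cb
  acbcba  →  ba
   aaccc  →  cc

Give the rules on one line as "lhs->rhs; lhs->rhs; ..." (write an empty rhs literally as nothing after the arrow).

  | bccbac => cbac => cb
  | acbc => bc => ε
  | bcc => c
  | bbccba => bcba => ba

aa->a; ab->; ac->; bc->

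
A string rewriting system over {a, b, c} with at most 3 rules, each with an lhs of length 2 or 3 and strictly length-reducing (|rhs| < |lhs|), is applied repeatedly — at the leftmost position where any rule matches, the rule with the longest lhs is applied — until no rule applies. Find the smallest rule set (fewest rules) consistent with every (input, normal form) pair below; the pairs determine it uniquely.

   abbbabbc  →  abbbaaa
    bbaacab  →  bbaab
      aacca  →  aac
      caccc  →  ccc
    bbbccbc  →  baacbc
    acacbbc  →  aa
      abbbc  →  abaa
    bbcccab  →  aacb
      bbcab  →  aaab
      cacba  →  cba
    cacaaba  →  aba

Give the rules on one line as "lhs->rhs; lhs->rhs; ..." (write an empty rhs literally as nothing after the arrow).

  | abbbabbc => abbbaaa
  | bbaacab => bbaab
  | aacca => aac
  | caccc => ccc

bbc->aa; ca->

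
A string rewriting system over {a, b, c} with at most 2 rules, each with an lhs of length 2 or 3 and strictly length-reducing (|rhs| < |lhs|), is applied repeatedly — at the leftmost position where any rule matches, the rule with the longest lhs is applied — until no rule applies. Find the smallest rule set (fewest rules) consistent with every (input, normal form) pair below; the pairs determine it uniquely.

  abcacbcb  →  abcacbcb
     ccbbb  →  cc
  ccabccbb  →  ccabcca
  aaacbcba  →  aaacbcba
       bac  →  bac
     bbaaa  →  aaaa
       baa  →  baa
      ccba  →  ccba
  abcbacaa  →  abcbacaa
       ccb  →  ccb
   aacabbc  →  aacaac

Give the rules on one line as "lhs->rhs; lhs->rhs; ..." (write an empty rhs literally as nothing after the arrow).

bb->a; bbb->

  | abcacbcb
  | ccbbb => cc
  | ccabccbb => ccabcca
  | aaacbcba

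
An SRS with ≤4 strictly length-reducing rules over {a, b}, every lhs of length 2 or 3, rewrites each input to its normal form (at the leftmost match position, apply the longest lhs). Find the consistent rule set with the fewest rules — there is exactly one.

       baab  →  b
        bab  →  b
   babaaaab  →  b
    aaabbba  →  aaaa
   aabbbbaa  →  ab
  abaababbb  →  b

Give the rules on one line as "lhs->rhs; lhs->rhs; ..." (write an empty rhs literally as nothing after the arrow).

  | baab => bab => b
  | bab => b
  | babaaaab => baaaab => baaab => baab => bab => b
  | aaabbba => aaaa

aba->bb; ba->; baa->ba; bbb->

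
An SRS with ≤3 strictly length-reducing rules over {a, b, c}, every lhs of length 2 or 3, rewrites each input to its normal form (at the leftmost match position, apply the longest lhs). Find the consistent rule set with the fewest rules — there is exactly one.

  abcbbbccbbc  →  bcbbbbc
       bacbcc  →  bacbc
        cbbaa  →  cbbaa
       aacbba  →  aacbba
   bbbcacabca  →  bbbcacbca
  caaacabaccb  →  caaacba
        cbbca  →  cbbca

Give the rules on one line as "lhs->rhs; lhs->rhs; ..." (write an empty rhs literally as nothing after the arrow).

  | abcbbbccbbc => bcbbbccbbc => bcbbbbc
  | bacbcc => bacbc
  | cbbaa
  | aacbba

ab->b; cc->c; ccb->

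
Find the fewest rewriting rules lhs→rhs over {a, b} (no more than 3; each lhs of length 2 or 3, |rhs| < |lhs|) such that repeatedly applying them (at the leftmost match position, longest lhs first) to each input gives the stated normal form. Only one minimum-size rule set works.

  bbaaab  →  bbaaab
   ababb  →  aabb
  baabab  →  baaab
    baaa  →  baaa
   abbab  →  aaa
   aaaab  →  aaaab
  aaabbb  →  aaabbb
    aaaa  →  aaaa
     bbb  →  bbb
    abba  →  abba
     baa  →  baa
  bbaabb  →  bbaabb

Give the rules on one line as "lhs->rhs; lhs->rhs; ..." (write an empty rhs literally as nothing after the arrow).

  | bbaaab
  | ababb => aabb
  | baabab => baaab
  | baaa

aba->aa; bab->aa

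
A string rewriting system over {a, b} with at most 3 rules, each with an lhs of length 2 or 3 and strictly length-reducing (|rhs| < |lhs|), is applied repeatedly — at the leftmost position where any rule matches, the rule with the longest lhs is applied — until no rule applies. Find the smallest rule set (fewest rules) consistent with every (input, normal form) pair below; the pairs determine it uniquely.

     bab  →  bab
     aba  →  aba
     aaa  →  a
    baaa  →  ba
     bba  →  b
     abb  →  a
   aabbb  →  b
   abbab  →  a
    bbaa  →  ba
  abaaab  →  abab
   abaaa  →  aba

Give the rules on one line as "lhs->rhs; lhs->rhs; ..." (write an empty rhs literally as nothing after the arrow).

  | bab
  | aba
  | aaa => a
  | baaa => ba

aa->; bb->; bba->b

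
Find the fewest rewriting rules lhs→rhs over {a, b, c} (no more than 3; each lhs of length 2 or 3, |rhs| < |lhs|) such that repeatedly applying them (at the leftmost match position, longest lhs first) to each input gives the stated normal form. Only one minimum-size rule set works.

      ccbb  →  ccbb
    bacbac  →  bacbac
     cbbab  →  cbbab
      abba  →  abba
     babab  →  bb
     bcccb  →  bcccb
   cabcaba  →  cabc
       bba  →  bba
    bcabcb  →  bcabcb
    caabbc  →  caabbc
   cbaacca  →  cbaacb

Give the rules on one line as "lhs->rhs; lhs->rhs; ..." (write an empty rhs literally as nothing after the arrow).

  | ccbb
  | bacbac
  | cbbab
  | abba

aba->; cca->cb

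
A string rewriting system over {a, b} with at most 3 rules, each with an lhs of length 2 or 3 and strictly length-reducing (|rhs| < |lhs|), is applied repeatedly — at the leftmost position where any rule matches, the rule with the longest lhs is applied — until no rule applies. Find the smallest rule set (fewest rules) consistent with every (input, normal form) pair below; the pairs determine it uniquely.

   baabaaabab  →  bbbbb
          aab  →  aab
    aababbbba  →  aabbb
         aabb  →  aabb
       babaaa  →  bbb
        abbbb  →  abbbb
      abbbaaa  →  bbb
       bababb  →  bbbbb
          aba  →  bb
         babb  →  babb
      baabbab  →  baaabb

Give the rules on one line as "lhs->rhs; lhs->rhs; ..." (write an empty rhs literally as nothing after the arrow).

  | baabaaabab => babbaabab => baababab => babbbab => bababb => bbbbb
  | aab
  | aababbbba => abbbbbba => abbbbab => abbabb => aabbb
  | aabb

aba->bb; bba->ab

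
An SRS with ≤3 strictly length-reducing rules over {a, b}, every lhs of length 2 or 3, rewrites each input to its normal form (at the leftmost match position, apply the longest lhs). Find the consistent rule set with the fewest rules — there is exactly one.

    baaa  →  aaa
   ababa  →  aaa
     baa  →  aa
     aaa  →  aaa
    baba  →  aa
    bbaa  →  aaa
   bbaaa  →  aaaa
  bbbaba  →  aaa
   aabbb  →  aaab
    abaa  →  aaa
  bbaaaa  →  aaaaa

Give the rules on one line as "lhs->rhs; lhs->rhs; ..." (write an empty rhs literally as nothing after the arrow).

  | baaa => aaa
  | ababa => aaba => aaa
  | baa => aa
  | aaa

ba->a; bb->a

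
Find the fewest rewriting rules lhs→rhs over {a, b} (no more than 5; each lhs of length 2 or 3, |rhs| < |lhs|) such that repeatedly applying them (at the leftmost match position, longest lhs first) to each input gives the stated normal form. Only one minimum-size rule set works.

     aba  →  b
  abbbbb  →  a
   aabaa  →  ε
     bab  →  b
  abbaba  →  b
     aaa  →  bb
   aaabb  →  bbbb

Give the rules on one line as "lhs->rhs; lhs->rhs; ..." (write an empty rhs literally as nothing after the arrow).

aa->b; aaa->bb; ab->a; ba->

  | aba => aa => b
  | abbbbb => abbbb => abbb => abb => ab => a
  | aabaa => bbaa => ba => ε
  | bab => b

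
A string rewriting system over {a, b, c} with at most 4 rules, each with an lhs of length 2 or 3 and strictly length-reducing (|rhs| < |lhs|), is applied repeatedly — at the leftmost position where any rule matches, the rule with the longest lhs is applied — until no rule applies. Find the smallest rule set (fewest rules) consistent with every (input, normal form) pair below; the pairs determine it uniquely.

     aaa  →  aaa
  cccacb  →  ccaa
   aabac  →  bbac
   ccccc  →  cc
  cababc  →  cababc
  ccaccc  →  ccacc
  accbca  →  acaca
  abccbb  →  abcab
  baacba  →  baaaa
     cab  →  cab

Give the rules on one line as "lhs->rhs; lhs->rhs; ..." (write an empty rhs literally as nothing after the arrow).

  | aaa
  | cccacb => ccacb => ccaa
  | aabac => bbac
  | ccccc => cccc => ccc => cc

aab->bb; cb->a; ccc->cc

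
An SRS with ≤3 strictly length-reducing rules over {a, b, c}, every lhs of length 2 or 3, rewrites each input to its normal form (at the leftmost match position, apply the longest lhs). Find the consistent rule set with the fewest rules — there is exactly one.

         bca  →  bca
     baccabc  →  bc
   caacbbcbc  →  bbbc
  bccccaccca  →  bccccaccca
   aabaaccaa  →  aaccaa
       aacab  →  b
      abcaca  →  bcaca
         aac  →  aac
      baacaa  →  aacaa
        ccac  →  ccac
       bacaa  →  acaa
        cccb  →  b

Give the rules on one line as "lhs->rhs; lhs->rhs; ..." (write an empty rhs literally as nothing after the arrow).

  | bca
  | baccabc => accabc => accbc => acbc => abc => bc
  | caacbbcbc => caabbcbc => cabbcbc => cbbcbc => bbcbc => bbbc
  | bccccaccca

ab->b; ba->a; cb->b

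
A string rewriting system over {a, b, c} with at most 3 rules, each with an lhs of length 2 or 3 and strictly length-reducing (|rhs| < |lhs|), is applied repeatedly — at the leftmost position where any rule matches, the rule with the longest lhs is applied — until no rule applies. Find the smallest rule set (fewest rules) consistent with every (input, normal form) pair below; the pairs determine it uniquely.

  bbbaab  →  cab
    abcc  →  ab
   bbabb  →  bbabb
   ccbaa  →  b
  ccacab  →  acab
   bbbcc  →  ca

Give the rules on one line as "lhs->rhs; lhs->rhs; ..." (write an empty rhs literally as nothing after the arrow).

aa->; bbb->ca; cc->

  | bbbaab => caaab => cab
  | abcc => ab
  | bbabb
  | ccbaa => baa => b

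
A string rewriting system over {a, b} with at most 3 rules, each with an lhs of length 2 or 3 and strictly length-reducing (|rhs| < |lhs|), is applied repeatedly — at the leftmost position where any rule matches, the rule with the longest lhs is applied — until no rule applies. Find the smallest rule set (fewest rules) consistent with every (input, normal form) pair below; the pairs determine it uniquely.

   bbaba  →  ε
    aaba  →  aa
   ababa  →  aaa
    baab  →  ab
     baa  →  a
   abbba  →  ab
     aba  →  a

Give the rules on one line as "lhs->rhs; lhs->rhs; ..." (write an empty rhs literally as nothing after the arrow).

  | bbaba => ba => ε
  | aaba => aa
  | ababa => aaa
  | baab => ab

ba->; bab->a; bba->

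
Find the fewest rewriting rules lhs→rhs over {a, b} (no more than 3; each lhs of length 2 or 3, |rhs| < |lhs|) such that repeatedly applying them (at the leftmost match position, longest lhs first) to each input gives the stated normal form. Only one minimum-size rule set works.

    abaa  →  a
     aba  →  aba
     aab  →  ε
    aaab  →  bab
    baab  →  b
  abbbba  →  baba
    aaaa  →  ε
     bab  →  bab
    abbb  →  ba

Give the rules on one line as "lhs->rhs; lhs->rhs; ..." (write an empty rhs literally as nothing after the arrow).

  | abaa => abb => a
  | aba
  | aab => bb => ε
  | aaab => bab

aa->b; bb->; bbb->aa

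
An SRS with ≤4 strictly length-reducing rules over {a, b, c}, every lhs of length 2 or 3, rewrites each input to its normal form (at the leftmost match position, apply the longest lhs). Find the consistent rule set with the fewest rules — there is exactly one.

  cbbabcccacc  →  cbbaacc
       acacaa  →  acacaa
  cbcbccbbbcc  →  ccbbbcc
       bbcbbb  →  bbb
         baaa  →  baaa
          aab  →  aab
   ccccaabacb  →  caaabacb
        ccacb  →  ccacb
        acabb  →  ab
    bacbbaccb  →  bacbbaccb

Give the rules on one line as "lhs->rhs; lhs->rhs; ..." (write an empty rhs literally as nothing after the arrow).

bcb->; cab->; cbc->ca; ccc->cb

  | cbbabcccacc => cbbabcbacc => cbbaacc
  | acacaa
  | cbcbccbbbcc => cabccbbbcc => ccbbbcc
  | bbcbbb => bbb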